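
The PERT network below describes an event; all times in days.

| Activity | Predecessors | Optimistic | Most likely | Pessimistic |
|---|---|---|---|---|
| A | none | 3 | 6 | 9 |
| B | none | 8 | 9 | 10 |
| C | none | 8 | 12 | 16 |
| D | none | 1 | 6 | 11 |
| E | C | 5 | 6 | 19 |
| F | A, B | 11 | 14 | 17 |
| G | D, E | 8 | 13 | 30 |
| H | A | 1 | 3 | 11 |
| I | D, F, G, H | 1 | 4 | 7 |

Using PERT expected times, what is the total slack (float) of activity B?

12 days

te_A = (3 + 4·6 + 9)/6 = 36/6 = 6
te_B = (8 + 4·9 + 10)/6 = 54/6 = 9
te_C = (8 + 4·12 + 16)/6 = 72/6 = 12
te_D = (1 + 4·6 + 11)/6 = 36/6 = 6
te_E = (5 + 4·6 + 19)/6 = 48/6 = 8
te_F = (11 + 4·14 + 17)/6 = 84/6 = 14
te_G = (8 + 4·13 + 30)/6 = 90/6 = 15
te_H = (1 + 4·3 + 11)/6 = 24/6 = 4
te_I = (1 + 4·4 + 7)/6 = 24/6 = 4

Forward pass:
ES_A = 0; EF_A = 6
ES_B = 0; EF_B = 9
ES_C = 0; EF_C = 12
ES_D = 0; EF_D = 6
ES_E = 12; EF_E = 12+8 = 20
ES_F = max(EF_A=6, EF_B=9) = 9; EF_F = 9+14 = 23
ES_G = max(EF_D=6, EF_E=20) = 20; EF_G = 20+15 = 35
ES_H = 6; EF_H = 6+4 = 10
ES_I = max(EF_D=6, EF_F=23, EF_G=35, EF_H=10) = 35; EF_I = 35+4 = 39
Expected project duration μ = 39 days. Critical path: C → E → G → I.

Backward pass:
LF_I = 39; LS_I = 39−4 = 35
LF_H = LS_I = 35; LS_H = 35−4 = 31
LF_G = LS_I = 35; LS_G = 35−15 = 20
LF_F = LS_I = 35; LS_F = 35−14 = 21
LF_E = LS_G = 20; LS_E = 20−8 = 12
LF_D = min(LS_G=20, LS_I=35) = 20; LS_D = 20−6 = 14
LF_C = LS_E = 12; LS_C = 12−12 = 0
LF_B = LS_F = 21; LS_B = 21−9 = 12
LF_A = min(LS_F=21, LS_H=31) = 21; LS_A = 21−6 = 15
Slack_B = LS_B − ES_B = 12 − 0 = 12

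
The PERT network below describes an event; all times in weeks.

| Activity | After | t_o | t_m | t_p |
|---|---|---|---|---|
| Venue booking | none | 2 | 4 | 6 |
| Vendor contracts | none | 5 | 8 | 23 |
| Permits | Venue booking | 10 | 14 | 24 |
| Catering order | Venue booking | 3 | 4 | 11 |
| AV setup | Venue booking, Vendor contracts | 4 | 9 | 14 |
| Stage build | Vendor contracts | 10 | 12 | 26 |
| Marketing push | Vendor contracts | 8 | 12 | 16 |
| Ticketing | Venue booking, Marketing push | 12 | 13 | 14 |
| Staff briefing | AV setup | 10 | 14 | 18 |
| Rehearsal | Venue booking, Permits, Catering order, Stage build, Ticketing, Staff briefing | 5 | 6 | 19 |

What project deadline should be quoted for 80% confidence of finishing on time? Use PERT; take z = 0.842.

46.4 weeks

te_Venue booking = (2 + 4·4 + 6)/6 = 24/6 = 4; σ²_Venue booking = ((6−2)/6)² = 0.444
te_Vendor contracts = (5 + 4·8 + 23)/6 = 60/6 = 10; σ²_Vendor contracts = ((23−5)/6)² = 9.000
te_Permits = (10 + 4·14 + 24)/6 = 90/6 = 15; σ²_Permits = ((24−10)/6)² = 5.444
te_Catering order = (3 + 4·4 + 11)/6 = 30/6 = 5; σ²_Catering order = ((11−3)/6)² = 1.778
te_AV setup = (4 + 4·9 + 14)/6 = 54/6 = 9; σ²_AV setup = ((14−4)/6)² = 2.778
te_Stage build = (10 + 4·12 + 26)/6 = 84/6 = 14; σ²_Stage build = ((26−10)/6)² = 7.111
te_Marketing push = (8 + 4·12 + 16)/6 = 72/6 = 12; σ²_Marketing push = ((16−8)/6)² = 1.778
te_Ticketing = (12 + 4·13 + 14)/6 = 78/6 = 13; σ²_Ticketing = ((14−12)/6)² = 0.111
te_Staff briefing = (10 + 4·14 + 18)/6 = 84/6 = 14; σ²_Staff briefing = ((18−10)/6)² = 1.778
te_Rehearsal = (5 + 4·6 + 19)/6 = 48/6 = 8; σ²_Rehearsal = ((19−5)/6)² = 5.444

Forward pass:
ES_Venue booking = 0; EF_Venue booking = 4
ES_Vendor contracts = 0; EF_Vendor contracts = 10
ES_Permits = 4; EF_Permits = 4+15 = 19
ES_Catering order = 4; EF_Catering order = 4+5 = 9
ES_AV setup = max(EF_Venue booking=4, EF_Vendor contracts=10) = 10; EF_AV setup = 10+9 = 19
ES_Stage build = 10; EF_Stage build = 10+14 = 24
ES_Marketing push = 10; EF_Marketing push = 10+12 = 22
ES_Ticketing = max(EF_Venue booking=4, EF_Marketing push=22) = 22; EF_Ticketing = 22+13 = 35
ES_Staff briefing = 19; EF_Staff briefing = 19+14 = 33
ES_Rehearsal = max(EF_Venue booking=4, EF_Permits=19, EF_Catering order=9, EF_Stage build=24, EF_Ticketing=35, EF_Staff briefing=33) = 35; EF_Rehearsal = 35+8 = 43
Expected project duration μ = 43 weeks. Critical path: Vendor contracts → Marketing push → Ticketing → Rehearsal.

Variance along critical path = 9.000 + 1.778 + 0.111 + 5.444 = 16.333; σ = 4.041 weeks.
D = μ + z·σ = 43 + 0.842·4.041 = 46.4 weeks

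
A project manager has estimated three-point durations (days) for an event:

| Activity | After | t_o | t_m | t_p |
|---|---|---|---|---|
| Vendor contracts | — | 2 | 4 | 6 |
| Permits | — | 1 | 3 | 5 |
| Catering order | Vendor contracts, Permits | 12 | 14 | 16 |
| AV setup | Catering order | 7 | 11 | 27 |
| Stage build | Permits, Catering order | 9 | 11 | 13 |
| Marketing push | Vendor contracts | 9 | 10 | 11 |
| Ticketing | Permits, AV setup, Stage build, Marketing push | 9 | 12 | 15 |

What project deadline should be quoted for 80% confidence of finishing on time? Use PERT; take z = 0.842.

46.0 days

te_Vendor contracts = (2 + 4·4 + 6)/6 = 24/6 = 4; σ²_Vendor contracts = ((6−2)/6)² = 0.444
te_Permits = (1 + 4·3 + 5)/6 = 18/6 = 3; σ²_Permits = ((5−1)/6)² = 0.444
te_Catering order = (12 + 4·14 + 16)/6 = 84/6 = 14; σ²_Catering order = ((16−12)/6)² = 0.444
te_AV setup = (7 + 4·11 + 27)/6 = 78/6 = 13; σ²_AV setup = ((27−7)/6)² = 11.111
te_Stage build = (9 + 4·11 + 13)/6 = 66/6 = 11; σ²_Stage build = ((13−9)/6)² = 0.444
te_Marketing push = (9 + 4·10 + 11)/6 = 60/6 = 10; σ²_Marketing push = ((11−9)/6)² = 0.111
te_Ticketing = (9 + 4·12 + 15)/6 = 72/6 = 12; σ²_Ticketing = ((15−9)/6)² = 1.000

Forward pass:
ES_Vendor contracts = 0; EF_Vendor contracts = 4
ES_Permits = 0; EF_Permits = 3
ES_Catering order = max(EF_Vendor contracts=4, EF_Permits=3) = 4; EF_Catering order = 4+14 = 18
ES_AV setup = 18; EF_AV setup = 18+13 = 31
ES_Stage build = max(EF_Permits=3, EF_Catering order=18) = 18; EF_Stage build = 18+11 = 29
ES_Marketing push = 4; EF_Marketing push = 4+10 = 14
ES_Ticketing = max(EF_Permits=3, EF_AV setup=31, EF_Stage build=29, EF_Marketing push=14) = 31; EF_Ticketing = 31+12 = 43
Expected project duration μ = 43 days. Critical path: Vendor contracts → Catering order → AV setup → Ticketing.

Variance along critical path = 0.444 + 0.444 + 11.111 + 1.000 = 13.000; σ = 3.606 days.
D = μ + z·σ = 43 + 0.842·3.606 = 46.0 days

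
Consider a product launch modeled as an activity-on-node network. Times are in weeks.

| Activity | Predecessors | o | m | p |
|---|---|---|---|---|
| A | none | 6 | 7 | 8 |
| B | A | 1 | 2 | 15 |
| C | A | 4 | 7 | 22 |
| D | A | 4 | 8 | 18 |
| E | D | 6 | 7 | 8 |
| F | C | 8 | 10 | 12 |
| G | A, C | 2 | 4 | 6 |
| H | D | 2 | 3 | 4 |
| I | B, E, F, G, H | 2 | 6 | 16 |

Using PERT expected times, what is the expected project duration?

te_A = (6 + 4·7 + 8)/6 = 42/6 = 7
te_B = (1 + 4·2 + 15)/6 = 24/6 = 4
te_C = (4 + 4·7 + 22)/6 = 54/6 = 9
te_D = (4 + 4·8 + 18)/6 = 54/6 = 9
te_E = (6 + 4·7 + 8)/6 = 42/6 = 7
te_F = (8 + 4·10 + 12)/6 = 60/6 = 10
te_G = (2 + 4·4 + 6)/6 = 24/6 = 4
te_H = (2 + 4·3 + 4)/6 = 18/6 = 3
te_I = (2 + 4·6 + 16)/6 = 42/6 = 7

Forward pass:
ES_A = 0; EF_A = 7
ES_B = 7; EF_B = 7+4 = 11
ES_C = 7; EF_C = 7+9 = 16
ES_D = 7; EF_D = 7+9 = 16
ES_E = 16; EF_E = 16+7 = 23
ES_F = 16; EF_F = 16+10 = 26
ES_G = max(EF_A=7, EF_C=16) = 16; EF_G = 16+4 = 20
ES_H = 16; EF_H = 16+3 = 19
ES_I = max(EF_B=11, EF_E=23, EF_F=26, EF_G=20, EF_H=19) = 26; EF_I = 26+7 = 33
Expected project duration μ = 33 weeks. Critical path: A → C → F → I.

33 weeks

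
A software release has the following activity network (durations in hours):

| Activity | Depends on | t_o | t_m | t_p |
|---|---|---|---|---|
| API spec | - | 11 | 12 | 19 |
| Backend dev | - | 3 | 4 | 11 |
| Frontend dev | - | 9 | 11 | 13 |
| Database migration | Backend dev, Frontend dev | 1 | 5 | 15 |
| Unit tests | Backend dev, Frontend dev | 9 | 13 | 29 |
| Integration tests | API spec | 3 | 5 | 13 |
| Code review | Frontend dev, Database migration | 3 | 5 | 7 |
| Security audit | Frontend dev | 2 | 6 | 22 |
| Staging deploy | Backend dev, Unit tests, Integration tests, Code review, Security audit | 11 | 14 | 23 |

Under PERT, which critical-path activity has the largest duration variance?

Unit tests

te_API spec = (11 + 4·12 + 19)/6 = 78/6 = 13; σ²_API spec = ((19−11)/6)² = 1.778
te_Backend dev = (3 + 4·4 + 11)/6 = 30/6 = 5; σ²_Backend dev = ((11−3)/6)² = 1.778
te_Frontend dev = (9 + 4·11 + 13)/6 = 66/6 = 11; σ²_Frontend dev = ((13−9)/6)² = 0.444
te_Database migration = (1 + 4·5 + 15)/6 = 36/6 = 6; σ²_Database migration = ((15−1)/6)² = 5.444
te_Unit tests = (9 + 4·13 + 29)/6 = 90/6 = 15; σ²_Unit tests = ((29−9)/6)² = 11.111
te_Integration tests = (3 + 4·5 + 13)/6 = 36/6 = 6; σ²_Integration tests = ((13−3)/6)² = 2.778
te_Code review = (3 + 4·5 + 7)/6 = 30/6 = 5; σ²_Code review = ((7−3)/6)² = 0.444
te_Security audit = (2 + 4·6 + 22)/6 = 48/6 = 8; σ²_Security audit = ((22−2)/6)² = 11.111
te_Staging deploy = (11 + 4·14 + 23)/6 = 90/6 = 15; σ²_Staging deploy = ((23−11)/6)² = 4.000

Forward pass:
ES_API spec = 0; EF_API spec = 13
ES_Backend dev = 0; EF_Backend dev = 5
ES_Frontend dev = 0; EF_Frontend dev = 11
ES_Database migration = max(EF_Backend dev=5, EF_Frontend dev=11) = 11; EF_Database migration = 11+6 = 17
ES_Unit tests = max(EF_Backend dev=5, EF_Frontend dev=11) = 11; EF_Unit tests = 11+15 = 26
ES_Integration tests = 13; EF_Integration tests = 13+6 = 19
ES_Code review = max(EF_Frontend dev=11, EF_Database migration=17) = 17; EF_Code review = 17+5 = 22
ES_Security audit = 11; EF_Security audit = 11+8 = 19
ES_Staging deploy = max(EF_Backend dev=5, EF_Unit tests=26, EF_Integration tests=19, EF_Code review=22, EF_Security audit=19) = 26; EF_Staging deploy = 26+15 = 41
Expected project duration μ = 41 hours. Critical path: Frontend dev → Unit tests → Staging deploy.

Variances on critical path: σ²_Frontend dev=0.444, σ²_Unit tests=11.111, σ²_Staging deploy=4.000.
Largest is σ²_Unit tests = 11.111.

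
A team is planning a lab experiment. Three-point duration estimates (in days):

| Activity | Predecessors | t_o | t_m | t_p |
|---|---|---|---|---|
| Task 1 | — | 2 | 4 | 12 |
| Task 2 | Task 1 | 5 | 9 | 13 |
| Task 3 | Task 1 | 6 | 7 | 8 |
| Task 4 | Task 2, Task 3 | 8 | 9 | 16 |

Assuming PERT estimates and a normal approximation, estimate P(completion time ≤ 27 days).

te_Task 1 = (2 + 4·4 + 12)/6 = 30/6 = 5; σ²_Task 1 = ((12−2)/6)² = 2.778
te_Task 2 = (5 + 4·9 + 13)/6 = 54/6 = 9; σ²_Task 2 = ((13−5)/6)² = 1.778
te_Task 3 = (6 + 4·7 + 8)/6 = 42/6 = 7; σ²_Task 3 = ((8−6)/6)² = 0.111
te_Task 4 = (8 + 4·9 + 16)/6 = 60/6 = 10; σ²_Task 4 = ((16−8)/6)² = 1.778

Forward pass:
ES_Task 1 = 0; EF_Task 1 = 5
ES_Task 2 = 5; EF_Task 2 = 5+9 = 14
ES_Task 3 = 5; EF_Task 3 = 5+7 = 12
ES_Task 4 = max(EF_Task 2=14, EF_Task 3=12) = 14; EF_Task 4 = 14+10 = 24
Expected project duration μ = 24 days. Critical path: Task 1 → Task 2 → Task 4.

Variance along critical path = 2.778 + 1.778 + 1.778 = 6.333; σ = √6.333 = 2.517 days.
Z = (27 − 24) / 2.517 = 1.192
P(T ≤ 27) = Φ(1.192) ≈ 0.883

0.883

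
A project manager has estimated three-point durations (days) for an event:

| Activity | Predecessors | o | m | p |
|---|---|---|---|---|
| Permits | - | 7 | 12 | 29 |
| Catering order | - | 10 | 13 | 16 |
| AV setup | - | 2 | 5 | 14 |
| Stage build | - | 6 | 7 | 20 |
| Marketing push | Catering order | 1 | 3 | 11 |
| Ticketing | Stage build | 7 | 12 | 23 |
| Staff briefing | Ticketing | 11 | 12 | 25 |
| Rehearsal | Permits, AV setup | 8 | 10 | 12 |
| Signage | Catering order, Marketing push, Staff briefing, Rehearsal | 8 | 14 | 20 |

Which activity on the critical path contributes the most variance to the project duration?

Ticketing

te_Permits = (7 + 4·12 + 29)/6 = 84/6 = 14; σ²_Permits = ((29−7)/6)² = 13.444
te_Catering order = (10 + 4·13 + 16)/6 = 78/6 = 13; σ²_Catering order = ((16−10)/6)² = 1.000
te_AV setup = (2 + 4·5 + 14)/6 = 36/6 = 6; σ²_AV setup = ((14−2)/6)² = 4.000
te_Stage build = (6 + 4·7 + 20)/6 = 54/6 = 9; σ²_Stage build = ((20−6)/6)² = 5.444
te_Marketing push = (1 + 4·3 + 11)/6 = 24/6 = 4; σ²_Marketing push = ((11−1)/6)² = 2.778
te_Ticketing = (7 + 4·12 + 23)/6 = 78/6 = 13; σ²_Ticketing = ((23−7)/6)² = 7.111
te_Staff briefing = (11 + 4·12 + 25)/6 = 84/6 = 14; σ²_Staff briefing = ((25−11)/6)² = 5.444
te_Rehearsal = (8 + 4·10 + 12)/6 = 60/6 = 10; σ²_Rehearsal = ((12−8)/6)² = 0.444
te_Signage = (8 + 4·14 + 20)/6 = 84/6 = 14; σ²_Signage = ((20−8)/6)² = 4.000

Forward pass:
ES_Permits = 0; EF_Permits = 14
ES_Catering order = 0; EF_Catering order = 13
ES_AV setup = 0; EF_AV setup = 6
ES_Stage build = 0; EF_Stage build = 9
ES_Marketing push = 13; EF_Marketing push = 13+4 = 17
ES_Ticketing = 9; EF_Ticketing = 9+13 = 22
ES_Staff briefing = 22; EF_Staff briefing = 22+14 = 36
ES_Rehearsal = max(EF_Permits=14, EF_AV setup=6) = 14; EF_Rehearsal = 14+10 = 24
ES_Signage = max(EF_Catering order=13, EF_Marketing push=17, EF_Staff briefing=36, EF_Rehearsal=24) = 36; EF_Signage = 36+14 = 50
Expected project duration μ = 50 days. Critical path: Stage build → Ticketing → Staff briefing → Signage.

Variances on critical path: σ²_Stage build=5.444, σ²_Ticketing=7.111, σ²_Staff briefing=5.444, σ²_Signage=4.000.
Largest is σ²_Ticketing = 7.111.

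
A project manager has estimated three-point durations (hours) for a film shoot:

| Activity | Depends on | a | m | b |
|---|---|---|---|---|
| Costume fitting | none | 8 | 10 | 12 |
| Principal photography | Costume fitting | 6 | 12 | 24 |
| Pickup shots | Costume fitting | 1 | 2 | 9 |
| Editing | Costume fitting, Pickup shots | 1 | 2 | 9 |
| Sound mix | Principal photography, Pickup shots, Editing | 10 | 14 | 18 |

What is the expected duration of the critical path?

37 hours

te_Costume fitting = (8 + 4·10 + 12)/6 = 60/6 = 10
te_Principal photography = (6 + 4·12 + 24)/6 = 78/6 = 13
te_Pickup shots = (1 + 4·2 + 9)/6 = 18/6 = 3
te_Editing = (1 + 4·2 + 9)/6 = 18/6 = 3
te_Sound mix = (10 + 4·14 + 18)/6 = 84/6 = 14

Forward pass:
ES_Costume fitting = 0; EF_Costume fitting = 10
ES_Principal photography = 10; EF_Principal photography = 10+13 = 23
ES_Pickup shots = 10; EF_Pickup shots = 10+3 = 13
ES_Editing = max(EF_Costume fitting=10, EF_Pickup shots=13) = 13; EF_Editing = 13+3 = 16
ES_Sound mix = max(EF_Principal photography=23, EF_Pickup shots=13, EF_Editing=16) = 23; EF_Sound mix = 23+14 = 37
Expected project duration μ = 37 hours. Critical path: Costume fitting → Principal photography → Sound mix.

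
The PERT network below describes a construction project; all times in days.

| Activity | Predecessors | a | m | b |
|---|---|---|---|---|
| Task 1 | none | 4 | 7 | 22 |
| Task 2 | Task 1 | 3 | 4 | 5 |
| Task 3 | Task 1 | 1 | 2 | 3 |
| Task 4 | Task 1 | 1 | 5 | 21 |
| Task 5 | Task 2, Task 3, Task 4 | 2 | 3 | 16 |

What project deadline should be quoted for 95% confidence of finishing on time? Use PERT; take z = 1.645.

te_Task 1 = (4 + 4·7 + 22)/6 = 54/6 = 9; σ²_Task 1 = ((22−4)/6)² = 9.000
te_Task 2 = (3 + 4·4 + 5)/6 = 24/6 = 4; σ²_Task 2 = ((5−3)/6)² = 0.111
te_Task 3 = (1 + 4·2 + 3)/6 = 12/6 = 2; σ²_Task 3 = ((3−1)/6)² = 0.111
te_Task 4 = (1 + 4·5 + 21)/6 = 42/6 = 7; σ²_Task 4 = ((21−1)/6)² = 11.111
te_Task 5 = (2 + 4·3 + 16)/6 = 30/6 = 5; σ²_Task 5 = ((16−2)/6)² = 5.444

Forward pass:
ES_Task 1 = 0; EF_Task 1 = 9
ES_Task 2 = 9; EF_Task 2 = 9+4 = 13
ES_Task 3 = 9; EF_Task 3 = 9+2 = 11
ES_Task 4 = 9; EF_Task 4 = 9+7 = 16
ES_Task 5 = max(EF_Task 2=13, EF_Task 3=11, EF_Task 4=16) = 16; EF_Task 5 = 16+5 = 21
Expected project duration μ = 21 days. Critical path: Task 1 → Task 4 → Task 5.

Variance along critical path = 9.000 + 11.111 + 5.444 = 25.556; σ = 5.055 days.
D = μ + z·σ = 21 + 1.645·5.055 = 29.3 days

29.3 days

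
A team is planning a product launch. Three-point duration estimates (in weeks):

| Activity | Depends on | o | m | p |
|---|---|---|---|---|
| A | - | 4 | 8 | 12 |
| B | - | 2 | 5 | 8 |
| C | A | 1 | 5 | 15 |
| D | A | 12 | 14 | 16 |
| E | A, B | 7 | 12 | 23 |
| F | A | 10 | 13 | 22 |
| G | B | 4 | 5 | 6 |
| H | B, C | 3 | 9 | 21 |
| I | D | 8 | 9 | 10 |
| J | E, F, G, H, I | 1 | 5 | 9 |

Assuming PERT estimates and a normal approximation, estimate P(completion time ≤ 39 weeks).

0.931

te_A = (4 + 4·8 + 12)/6 = 48/6 = 8; σ²_A = ((12−4)/6)² = 1.778
te_B = (2 + 4·5 + 8)/6 = 30/6 = 5; σ²_B = ((8−2)/6)² = 1.000
te_C = (1 + 4·5 + 15)/6 = 36/6 = 6; σ²_C = ((15−1)/6)² = 5.444
te_D = (12 + 4·14 + 16)/6 = 84/6 = 14; σ²_D = ((16−12)/6)² = 0.444
te_E = (7 + 4·12 + 23)/6 = 78/6 = 13; σ²_E = ((23−7)/6)² = 7.111
te_F = (10 + 4·13 + 22)/6 = 84/6 = 14; σ²_F = ((22−10)/6)² = 4.000
te_G = (4 + 4·5 + 6)/6 = 30/6 = 5; σ²_G = ((6−4)/6)² = 0.111
te_H = (3 + 4·9 + 21)/6 = 60/6 = 10; σ²_H = ((21−3)/6)² = 9.000
te_I = (8 + 4·9 + 10)/6 = 54/6 = 9; σ²_I = ((10−8)/6)² = 0.111
te_J = (1 + 4·5 + 9)/6 = 30/6 = 5; σ²_J = ((9−1)/6)² = 1.778

Forward pass:
ES_A = 0; EF_A = 8
ES_B = 0; EF_B = 5
ES_C = 8; EF_C = 8+6 = 14
ES_D = 8; EF_D = 8+14 = 22
ES_E = max(EF_A=8, EF_B=5) = 8; EF_E = 8+13 = 21
ES_F = 8; EF_F = 8+14 = 22
ES_G = 5; EF_G = 5+5 = 10
ES_H = max(EF_B=5, EF_C=14) = 14; EF_H = 14+10 = 24
ES_I = 22; EF_I = 22+9 = 31
ES_J = max(EF_E=21, EF_F=22, EF_G=10, EF_H=24, EF_I=31) = 31; EF_J = 31+5 = 36
Expected project duration μ = 36 weeks. Critical path: A → D → I → J.

Variance along critical path = 1.778 + 0.444 + 0.111 + 1.778 = 4.111; σ = √4.111 = 2.028 weeks.
Z = (39 − 36) / 2.028 = 1.480
P(T ≤ 39) = Φ(1.480) ≈ 0.931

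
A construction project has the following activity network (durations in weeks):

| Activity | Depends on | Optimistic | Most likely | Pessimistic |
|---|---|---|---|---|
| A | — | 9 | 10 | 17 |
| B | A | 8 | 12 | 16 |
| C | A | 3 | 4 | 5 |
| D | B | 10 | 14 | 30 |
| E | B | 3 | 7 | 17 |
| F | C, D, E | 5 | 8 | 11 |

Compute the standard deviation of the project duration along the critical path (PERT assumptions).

3.96 weeks

te_A = (9 + 4·10 + 17)/6 = 66/6 = 11; σ²_A = ((17−9)/6)² = 1.778
te_B = (8 + 4·12 + 16)/6 = 72/6 = 12; σ²_B = ((16−8)/6)² = 1.778
te_C = (3 + 4·4 + 5)/6 = 24/6 = 4; σ²_C = ((5−3)/6)² = 0.111
te_D = (10 + 4·14 + 30)/6 = 96/6 = 16; σ²_D = ((30−10)/6)² = 11.111
te_E = (3 + 4·7 + 17)/6 = 48/6 = 8; σ²_E = ((17−3)/6)² = 5.444
te_F = (5 + 4·8 + 11)/6 = 48/6 = 8; σ²_F = ((11−5)/6)² = 1.000

Forward pass:
ES_A = 0; EF_A = 11
ES_B = 11; EF_B = 11+12 = 23
ES_C = 11; EF_C = 11+4 = 15
ES_D = 23; EF_D = 23+16 = 39
ES_E = 23; EF_E = 23+8 = 31
ES_F = max(EF_C=15, EF_D=39, EF_E=31) = 39; EF_F = 39+8 = 47
Expected project duration μ = 47 weeks. Critical path: A → B → D → F.

Variance along critical path = 1.778 + 1.778 + 11.111 + 1.000 = 15.667
σ = √15.667 = 3.958 weeks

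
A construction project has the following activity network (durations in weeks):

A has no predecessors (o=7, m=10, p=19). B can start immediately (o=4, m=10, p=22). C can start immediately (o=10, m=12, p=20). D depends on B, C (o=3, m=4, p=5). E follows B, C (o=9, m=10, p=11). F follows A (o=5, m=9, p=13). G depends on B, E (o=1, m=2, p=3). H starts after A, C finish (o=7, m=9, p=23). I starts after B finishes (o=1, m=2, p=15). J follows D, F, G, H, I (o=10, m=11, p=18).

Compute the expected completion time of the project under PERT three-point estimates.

37 weeks

te_A = (7 + 4·10 + 19)/6 = 66/6 = 11
te_B = (4 + 4·10 + 22)/6 = 66/6 = 11
te_C = (10 + 4·12 + 20)/6 = 78/6 = 13
te_D = (3 + 4·4 + 5)/6 = 24/6 = 4
te_E = (9 + 4·10 + 11)/6 = 60/6 = 10
te_F = (5 + 4·9 + 13)/6 = 54/6 = 9
te_G = (1 + 4·2 + 3)/6 = 12/6 = 2
te_H = (7 + 4·9 + 23)/6 = 66/6 = 11
te_I = (1 + 4·2 + 15)/6 = 24/6 = 4
te_J = (10 + 4·11 + 18)/6 = 72/6 = 12

Forward pass:
ES_A = 0; EF_A = 11
ES_B = 0; EF_B = 11
ES_C = 0; EF_C = 13
ES_D = max(EF_B=11, EF_C=13) = 13; EF_D = 13+4 = 17
ES_E = max(EF_B=11, EF_C=13) = 13; EF_E = 13+10 = 23
ES_F = 11; EF_F = 11+9 = 20
ES_G = max(EF_B=11, EF_E=23) = 23; EF_G = 23+2 = 25
ES_H = max(EF_A=11, EF_C=13) = 13; EF_H = 13+11 = 24
ES_I = 11; EF_I = 11+4 = 15
ES_J = max(EF_D=17, EF_F=20, EF_G=25, EF_H=24, EF_I=15) = 25; EF_J = 25+12 = 37
Expected project duration μ = 37 weeks. Critical path: C → E → G → J.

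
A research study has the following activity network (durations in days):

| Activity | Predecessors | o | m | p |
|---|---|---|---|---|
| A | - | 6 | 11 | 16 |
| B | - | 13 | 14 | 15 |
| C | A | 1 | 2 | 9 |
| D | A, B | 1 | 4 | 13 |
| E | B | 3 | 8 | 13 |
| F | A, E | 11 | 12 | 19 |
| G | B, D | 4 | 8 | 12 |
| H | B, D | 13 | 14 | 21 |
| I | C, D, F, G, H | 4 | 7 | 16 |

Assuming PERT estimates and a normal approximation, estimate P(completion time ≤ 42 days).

0.367

te_A = (6 + 4·11 + 16)/6 = 66/6 = 11; σ²_A = ((16−6)/6)² = 2.778
te_B = (13 + 4·14 + 15)/6 = 84/6 = 14; σ²_B = ((15−13)/6)² = 0.111
te_C = (1 + 4·2 + 9)/6 = 18/6 = 3; σ²_C = ((9−1)/6)² = 1.778
te_D = (1 + 4·4 + 13)/6 = 30/6 = 5; σ²_D = ((13−1)/6)² = 4.000
te_E = (3 + 4·8 + 13)/6 = 48/6 = 8; σ²_E = ((13−3)/6)² = 2.778
te_F = (11 + 4·12 + 19)/6 = 78/6 = 13; σ²_F = ((19−11)/6)² = 1.778
te_G = (4 + 4·8 + 12)/6 = 48/6 = 8; σ²_G = ((12−4)/6)² = 1.778
te_H = (13 + 4·14 + 21)/6 = 90/6 = 15; σ²_H = ((21−13)/6)² = 1.778
te_I = (4 + 4·7 + 16)/6 = 48/6 = 8; σ²_I = ((16−4)/6)² = 4.000

Forward pass:
ES_A = 0; EF_A = 11
ES_B = 0; EF_B = 14
ES_C = 11; EF_C = 11+3 = 14
ES_D = max(EF_A=11, EF_B=14) = 14; EF_D = 14+5 = 19
ES_E = 14; EF_E = 14+8 = 22
ES_F = max(EF_A=11, EF_E=22) = 22; EF_F = 22+13 = 35
ES_G = max(EF_B=14, EF_D=19) = 19; EF_G = 19+8 = 27
ES_H = max(EF_B=14, EF_D=19) = 19; EF_H = 19+15 = 34
ES_I = max(EF_C=14, EF_D=19, EF_F=35, EF_G=27, EF_H=34) = 35; EF_I = 35+8 = 43
Expected project duration μ = 43 days. Critical path: B → E → F → I.

Variance along critical path = 0.111 + 2.778 + 1.778 + 4.000 = 8.667; σ = √8.667 = 2.944 days.
Z = (42 − 43) / 2.944 = -0.340
P(T ≤ 42) = Φ(-0.340) ≈ 0.367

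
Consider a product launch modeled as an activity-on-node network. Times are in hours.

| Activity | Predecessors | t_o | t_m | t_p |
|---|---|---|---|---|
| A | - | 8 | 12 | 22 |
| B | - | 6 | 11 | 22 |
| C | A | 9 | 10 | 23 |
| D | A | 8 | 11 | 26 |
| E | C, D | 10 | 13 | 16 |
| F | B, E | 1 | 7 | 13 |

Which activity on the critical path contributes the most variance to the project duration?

te_A = (8 + 4·12 + 22)/6 = 78/6 = 13; σ²_A = ((22−8)/6)² = 5.444
te_B = (6 + 4·11 + 22)/6 = 72/6 = 12; σ²_B = ((22−6)/6)² = 7.111
te_C = (9 + 4·10 + 23)/6 = 72/6 = 12; σ²_C = ((23−9)/6)² = 5.444
te_D = (8 + 4·11 + 26)/6 = 78/6 = 13; σ²_D = ((26−8)/6)² = 9.000
te_E = (10 + 4·13 + 16)/6 = 78/6 = 13; σ²_E = ((16−10)/6)² = 1.000
te_F = (1 + 4·7 + 13)/6 = 42/6 = 7; σ²_F = ((13−1)/6)² = 4.000

Forward pass:
ES_A = 0; EF_A = 13
ES_B = 0; EF_B = 12
ES_C = 13; EF_C = 13+12 = 25
ES_D = 13; EF_D = 13+13 = 26
ES_E = max(EF_C=25, EF_D=26) = 26; EF_E = 26+13 = 39
ES_F = max(EF_B=12, EF_E=39) = 39; EF_F = 39+7 = 46
Expected project duration μ = 46 hours. Critical path: A → D → E → F.

Variances on critical path: σ²_A=5.444, σ²_D=9.000, σ²_E=1.000, σ²_F=4.000.
Largest is σ²_D = 9.000.

D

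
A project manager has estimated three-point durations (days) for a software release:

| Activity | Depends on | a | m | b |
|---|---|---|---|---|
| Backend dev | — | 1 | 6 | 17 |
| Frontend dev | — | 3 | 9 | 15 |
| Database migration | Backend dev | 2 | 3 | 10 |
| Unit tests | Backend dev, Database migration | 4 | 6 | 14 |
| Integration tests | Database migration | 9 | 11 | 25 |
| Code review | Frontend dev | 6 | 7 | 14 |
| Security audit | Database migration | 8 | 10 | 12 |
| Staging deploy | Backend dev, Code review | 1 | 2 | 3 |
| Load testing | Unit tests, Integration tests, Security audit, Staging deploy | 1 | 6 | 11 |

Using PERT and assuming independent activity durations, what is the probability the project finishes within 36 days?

0.917

te_Backend dev = (1 + 4·6 + 17)/6 = 42/6 = 7; σ²_Backend dev = ((17−1)/6)² = 7.111
te_Frontend dev = (3 + 4·9 + 15)/6 = 54/6 = 9; σ²_Frontend dev = ((15−3)/6)² = 4.000
te_Database migration = (2 + 4·3 + 10)/6 = 24/6 = 4; σ²_Database migration = ((10−2)/6)² = 1.778
te_Unit tests = (4 + 4·6 + 14)/6 = 42/6 = 7; σ²_Unit tests = ((14−4)/6)² = 2.778
te_Integration tests = (9 + 4·11 + 25)/6 = 78/6 = 13; σ²_Integration tests = ((25−9)/6)² = 7.111
te_Code review = (6 + 4·7 + 14)/6 = 48/6 = 8; σ²_Code review = ((14−6)/6)² = 1.778
te_Security audit = (8 + 4·10 + 12)/6 = 60/6 = 10; σ²_Security audit = ((12−8)/6)² = 0.444
te_Staging deploy = (1 + 4·2 + 3)/6 = 12/6 = 2; σ²_Staging deploy = ((3−1)/6)² = 0.111
te_Load testing = (1 + 4·6 + 11)/6 = 36/6 = 6; σ²_Load testing = ((11−1)/6)² = 2.778

Forward pass:
ES_Backend dev = 0; EF_Backend dev = 7
ES_Frontend dev = 0; EF_Frontend dev = 9
ES_Database migration = 7; EF_Database migration = 7+4 = 11
ES_Unit tests = max(EF_Backend dev=7, EF_Database migration=11) = 11; EF_Unit tests = 11+7 = 18
ES_Integration tests = 11; EF_Integration tests = 11+13 = 24
ES_Code review = 9; EF_Code review = 9+8 = 17
ES_Security audit = 11; EF_Security audit = 11+10 = 21
ES_Staging deploy = max(EF_Backend dev=7, EF_Code review=17) = 17; EF_Staging deploy = 17+2 = 19
ES_Load testing = max(EF_Unit tests=18, EF_Integration tests=24, EF_Security audit=21, EF_Staging deploy=19) = 24; EF_Load testing = 24+6 = 30
Expected project duration μ = 30 days. Critical path: Backend dev → Database migration → Integration tests → Load testing.

Variance along critical path = 7.111 + 1.778 + 7.111 + 2.778 = 18.778; σ = √18.778 = 4.333 days.
Z = (36 − 30) / 4.333 = 1.385
P(T ≤ 36) = Φ(1.385) ≈ 0.917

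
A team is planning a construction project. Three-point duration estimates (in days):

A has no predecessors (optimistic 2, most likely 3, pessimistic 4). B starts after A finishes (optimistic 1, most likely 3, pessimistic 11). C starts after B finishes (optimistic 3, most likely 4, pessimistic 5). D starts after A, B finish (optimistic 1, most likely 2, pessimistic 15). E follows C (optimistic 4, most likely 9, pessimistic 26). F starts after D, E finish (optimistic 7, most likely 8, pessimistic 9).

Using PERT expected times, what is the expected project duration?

30 days

te_A = (2 + 4·3 + 4)/6 = 18/6 = 3
te_B = (1 + 4·3 + 11)/6 = 24/6 = 4
te_C = (3 + 4·4 + 5)/6 = 24/6 = 4
te_D = (1 + 4·2 + 15)/6 = 24/6 = 4
te_E = (4 + 4·9 + 26)/6 = 66/6 = 11
te_F = (7 + 4·8 + 9)/6 = 48/6 = 8

Forward pass:
ES_A = 0; EF_A = 3
ES_B = 3; EF_B = 3+4 = 7
ES_C = 7; EF_C = 7+4 = 11
ES_D = max(EF_A=3, EF_B=7) = 7; EF_D = 7+4 = 11
ES_E = 11; EF_E = 11+11 = 22
ES_F = max(EF_D=11, EF_E=22) = 22; EF_F = 22+8 = 30
Expected project duration μ = 30 days. Critical path: A → B → C → E → F.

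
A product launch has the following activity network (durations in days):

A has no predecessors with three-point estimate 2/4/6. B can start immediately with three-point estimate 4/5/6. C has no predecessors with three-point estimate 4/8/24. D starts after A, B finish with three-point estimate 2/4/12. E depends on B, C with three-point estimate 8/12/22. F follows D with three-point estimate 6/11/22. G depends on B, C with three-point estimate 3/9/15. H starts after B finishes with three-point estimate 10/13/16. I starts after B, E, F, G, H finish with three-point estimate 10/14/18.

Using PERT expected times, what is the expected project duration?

te_A = (2 + 4·4 + 6)/6 = 24/6 = 4
te_B = (4 + 4·5 + 6)/6 = 30/6 = 5
te_C = (4 + 4·8 + 24)/6 = 60/6 = 10
te_D = (2 + 4·4 + 12)/6 = 30/6 = 5
te_E = (8 + 4·12 + 22)/6 = 78/6 = 13
te_F = (6 + 4·11 + 22)/6 = 72/6 = 12
te_G = (3 + 4·9 + 15)/6 = 54/6 = 9
te_H = (10 + 4·13 + 16)/6 = 78/6 = 13
te_I = (10 + 4·14 + 18)/6 = 84/6 = 14

Forward pass:
ES_A = 0; EF_A = 4
ES_B = 0; EF_B = 5
ES_C = 0; EF_C = 10
ES_D = max(EF_A=4, EF_B=5) = 5; EF_D = 5+5 = 10
ES_E = max(EF_B=5, EF_C=10) = 10; EF_E = 10+13 = 23
ES_F = 10; EF_F = 10+12 = 22
ES_G = max(EF_B=5, EF_C=10) = 10; EF_G = 10+9 = 19
ES_H = 5; EF_H = 5+13 = 18
ES_I = max(EF_B=5, EF_E=23, EF_F=22, EF_G=19, EF_H=18) = 23; EF_I = 23+14 = 37
Expected project duration μ = 37 days. Critical path: C → E → I.

37 days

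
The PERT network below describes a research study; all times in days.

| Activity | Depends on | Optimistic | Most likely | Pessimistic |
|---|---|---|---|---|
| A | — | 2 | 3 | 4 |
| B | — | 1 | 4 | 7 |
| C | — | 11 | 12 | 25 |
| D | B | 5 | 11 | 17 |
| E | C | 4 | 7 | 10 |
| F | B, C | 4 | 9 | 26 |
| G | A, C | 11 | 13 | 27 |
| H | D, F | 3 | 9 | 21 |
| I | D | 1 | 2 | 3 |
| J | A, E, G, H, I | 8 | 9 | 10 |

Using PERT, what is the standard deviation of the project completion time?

5.29 days

te_A = (2 + 4·3 + 4)/6 = 18/6 = 3; σ²_A = ((4−2)/6)² = 0.111
te_B = (1 + 4·4 + 7)/6 = 24/6 = 4; σ²_B = ((7−1)/6)² = 1.000
te_C = (11 + 4·12 + 25)/6 = 84/6 = 14; σ²_C = ((25−11)/6)² = 5.444
te_D = (5 + 4·11 + 17)/6 = 66/6 = 11; σ²_D = ((17−5)/6)² = 4.000
te_E = (4 + 4·7 + 10)/6 = 42/6 = 7; σ²_E = ((10−4)/6)² = 1.000
te_F = (4 + 4·9 + 26)/6 = 66/6 = 11; σ²_F = ((26−4)/6)² = 13.444
te_G = (11 + 4·13 + 27)/6 = 90/6 = 15; σ²_G = ((27−11)/6)² = 7.111
te_H = (3 + 4·9 + 21)/6 = 60/6 = 10; σ²_H = ((21−3)/6)² = 9.000
te_I = (1 + 4·2 + 3)/6 = 12/6 = 2; σ²_I = ((3−1)/6)² = 0.111
te_J = (8 + 4·9 + 10)/6 = 54/6 = 9; σ²_J = ((10−8)/6)² = 0.111

Forward pass:
ES_A = 0; EF_A = 3
ES_B = 0; EF_B = 4
ES_C = 0; EF_C = 14
ES_D = 4; EF_D = 4+11 = 15
ES_E = 14; EF_E = 14+7 = 21
ES_F = max(EF_B=4, EF_C=14) = 14; EF_F = 14+11 = 25
ES_G = max(EF_A=3, EF_C=14) = 14; EF_G = 14+15 = 29
ES_H = max(EF_D=15, EF_F=25) = 25; EF_H = 25+10 = 35
ES_I = 15; EF_I = 15+2 = 17
ES_J = max(EF_A=3, EF_E=21, EF_G=29, EF_H=35, EF_I=17) = 35; EF_J = 35+9 = 44
Expected project duration μ = 44 days. Critical path: C → F → H → J.

Variance along critical path = 5.444 + 13.444 + 9.000 + 0.111 = 28.000
σ = √28.000 = 5.292 days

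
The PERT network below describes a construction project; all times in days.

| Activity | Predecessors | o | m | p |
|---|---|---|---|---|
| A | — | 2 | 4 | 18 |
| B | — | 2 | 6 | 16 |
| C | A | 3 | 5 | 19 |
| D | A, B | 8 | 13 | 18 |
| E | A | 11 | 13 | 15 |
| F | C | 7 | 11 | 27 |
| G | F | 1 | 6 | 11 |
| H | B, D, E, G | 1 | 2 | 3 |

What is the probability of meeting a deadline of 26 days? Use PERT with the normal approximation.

0.066

te_A = (2 + 4·4 + 18)/6 = 36/6 = 6; σ²_A = ((18−2)/6)² = 7.111
te_B = (2 + 4·6 + 16)/6 = 42/6 = 7; σ²_B = ((16−2)/6)² = 5.444
te_C = (3 + 4·5 + 19)/6 = 42/6 = 7; σ²_C = ((19−3)/6)² = 7.111
te_D = (8 + 4·13 + 18)/6 = 78/6 = 13; σ²_D = ((18−8)/6)² = 2.778
te_E = (11 + 4·13 + 15)/6 = 78/6 = 13; σ²_E = ((15−11)/6)² = 0.444
te_F = (7 + 4·11 + 27)/6 = 78/6 = 13; σ²_F = ((27−7)/6)² = 11.111
te_G = (1 + 4·6 + 11)/6 = 36/6 = 6; σ²_G = ((11−1)/6)² = 2.778
te_H = (1 + 4·2 + 3)/6 = 12/6 = 2; σ²_H = ((3−1)/6)² = 0.111

Forward pass:
ES_A = 0; EF_A = 6
ES_B = 0; EF_B = 7
ES_C = 6; EF_C = 6+7 = 13
ES_D = max(EF_A=6, EF_B=7) = 7; EF_D = 7+13 = 20
ES_E = 6; EF_E = 6+13 = 19
ES_F = 13; EF_F = 13+13 = 26
ES_G = 26; EF_G = 26+6 = 32
ES_H = max(EF_B=7, EF_D=20, EF_E=19, EF_G=32) = 32; EF_H = 32+2 = 34
Expected project duration μ = 34 days. Critical path: A → C → F → G → H.

Variance along critical path = 7.111 + 7.111 + 11.111 + 2.778 + 0.111 = 28.222; σ = √28.222 = 5.312 days.
Z = (26 − 34) / 5.312 = -1.506
P(T ≤ 26) = Φ(-1.506) ≈ 0.066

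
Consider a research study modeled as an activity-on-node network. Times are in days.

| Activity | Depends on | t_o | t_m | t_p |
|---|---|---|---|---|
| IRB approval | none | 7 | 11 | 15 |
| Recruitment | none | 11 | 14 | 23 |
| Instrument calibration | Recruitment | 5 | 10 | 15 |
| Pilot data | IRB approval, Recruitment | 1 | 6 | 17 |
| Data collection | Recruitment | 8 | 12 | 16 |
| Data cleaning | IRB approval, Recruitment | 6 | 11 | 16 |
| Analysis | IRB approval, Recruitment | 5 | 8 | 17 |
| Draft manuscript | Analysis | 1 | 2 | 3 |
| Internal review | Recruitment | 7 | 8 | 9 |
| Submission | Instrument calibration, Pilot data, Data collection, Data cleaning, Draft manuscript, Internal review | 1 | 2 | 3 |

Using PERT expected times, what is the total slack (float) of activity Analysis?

te_IRB approval = (7 + 4·11 + 15)/6 = 66/6 = 11
te_Recruitment = (11 + 4·14 + 23)/6 = 90/6 = 15
te_Instrument calibration = (5 + 4·10 + 15)/6 = 60/6 = 10
te_Pilot data = (1 + 4·6 + 17)/6 = 42/6 = 7
te_Data collection = (8 + 4·12 + 16)/6 = 72/6 = 12
te_Data cleaning = (6 + 4·11 + 16)/6 = 66/6 = 11
te_Analysis = (5 + 4·8 + 17)/6 = 54/6 = 9
te_Draft manuscript = (1 + 4·2 + 3)/6 = 12/6 = 2
te_Internal review = (7 + 4·8 + 9)/6 = 48/6 = 8
te_Submission = (1 + 4·2 + 3)/6 = 12/6 = 2

Forward pass:
ES_IRB approval = 0; EF_IRB approval = 11
ES_Recruitment = 0; EF_Recruitment = 15
ES_Instrument calibration = 15; EF_Instrument calibration = 15+10 = 25
ES_Pilot data = max(EF_IRB approval=11, EF_Recruitment=15) = 15; EF_Pilot data = 15+7 = 22
ES_Data collection = 15; EF_Data collection = 15+12 = 27
ES_Data cleaning = max(EF_IRB approval=11, EF_Recruitment=15) = 15; EF_Data cleaning = 15+11 = 26
ES_Analysis = max(EF_IRB approval=11, EF_Recruitment=15) = 15; EF_Analysis = 15+9 = 24
ES_Draft manuscript = 24; EF_Draft manuscript = 24+2 = 26
ES_Internal review = 15; EF_Internal review = 15+8 = 23
ES_Submission = max(EF_Instrument calibration=25, EF_Pilot data=22, EF_Data collection=27, EF_Data cleaning=26, EF_Draft manuscript=26, EF_Internal review=23) = 27; EF_Submission = 27+2 = 29
Expected project duration μ = 29 days. Critical path: Recruitment → Data collection → Submission.

Backward pass:
LF_Submission = 29; LS_Submission = 29−2 = 27
LF_Internal review = LS_Submission = 27; LS_Internal review = 27−8 = 19
LF_Draft manuscript = LS_Submission = 27; LS_Draft manuscript = 27−2 = 25
LF_Analysis = LS_Draft manuscript = 25; LS_Analysis = 25−9 = 16
LF_Data cleaning = LS_Submission = 27; LS_Data cleaning = 27−11 = 16
LF_Data collection = LS_Submission = 27; LS_Data collection = 27−12 = 15
LF_Pilot data = LS_Submission = 27; LS_Pilot data = 27−7 = 20
LF_Instrument calibration = LS_Submission = 27; LS_Instrument calibration = 27−10 = 17
LF_Recruitment = min(LS_Instrument calibration=17, LS_Pilot data=20, LS_Data collection=15, LS_Data cleaning=16, LS_Analysis=16, LS_Internal review=19) = 15; LS_Recruitment = 15−15 = 0
LF_IRB approval = min(LS_Pilot data=20, LS_Data cleaning=16, LS_Analysis=16) = 16; LS_IRB approval = 16−11 = 5
Slack_Analysis = LS_Analysis − ES_Analysis = 16 − 15 = 1

1 days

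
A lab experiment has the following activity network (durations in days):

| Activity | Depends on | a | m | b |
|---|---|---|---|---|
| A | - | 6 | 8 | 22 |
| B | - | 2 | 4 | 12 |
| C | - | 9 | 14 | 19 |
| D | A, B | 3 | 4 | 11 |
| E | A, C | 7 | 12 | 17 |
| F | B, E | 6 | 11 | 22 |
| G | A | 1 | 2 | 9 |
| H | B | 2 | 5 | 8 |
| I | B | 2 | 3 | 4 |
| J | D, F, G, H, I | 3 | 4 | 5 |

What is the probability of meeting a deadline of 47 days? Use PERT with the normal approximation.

te_A = (6 + 4·8 + 22)/6 = 60/6 = 10; σ²_A = ((22−6)/6)² = 7.111
te_B = (2 + 4·4 + 12)/6 = 30/6 = 5; σ²_B = ((12−2)/6)² = 2.778
te_C = (9 + 4·14 + 19)/6 = 84/6 = 14; σ²_C = ((19−9)/6)² = 2.778
te_D = (3 + 4·4 + 11)/6 = 30/6 = 5; σ²_D = ((11−3)/6)² = 1.778
te_E = (7 + 4·12 + 17)/6 = 72/6 = 12; σ²_E = ((17−7)/6)² = 2.778
te_F = (6 + 4·11 + 22)/6 = 72/6 = 12; σ²_F = ((22−6)/6)² = 7.111
te_G = (1 + 4·2 + 9)/6 = 18/6 = 3; σ²_G = ((9−1)/6)² = 1.778
te_H = (2 + 4·5 + 8)/6 = 30/6 = 5; σ²_H = ((8−2)/6)² = 1.000
te_I = (2 + 4·3 + 4)/6 = 18/6 = 3; σ²_I = ((4−2)/6)² = 0.111
te_J = (3 + 4·4 + 5)/6 = 24/6 = 4; σ²_J = ((5−3)/6)² = 0.111

Forward pass:
ES_A = 0; EF_A = 10
ES_B = 0; EF_B = 5
ES_C = 0; EF_C = 14
ES_D = max(EF_A=10, EF_B=5) = 10; EF_D = 10+5 = 15
ES_E = max(EF_A=10, EF_C=14) = 14; EF_E = 14+12 = 26
ES_F = max(EF_B=5, EF_E=26) = 26; EF_F = 26+12 = 38
ES_G = 10; EF_G = 10+3 = 13
ES_H = 5; EF_H = 5+5 = 10
ES_I = 5; EF_I = 5+3 = 8
ES_J = max(EF_D=15, EF_F=38, EF_G=13, EF_H=10, EF_I=8) = 38; EF_J = 38+4 = 42
Expected project duration μ = 42 days. Critical path: C → E → F → J.

Variance along critical path = 2.778 + 2.778 + 7.111 + 0.111 = 12.778; σ = √12.778 = 3.575 days.
Z = (47 − 42) / 3.575 = 1.399
P(T ≤ 47) = Φ(1.399) ≈ 0.919

0.919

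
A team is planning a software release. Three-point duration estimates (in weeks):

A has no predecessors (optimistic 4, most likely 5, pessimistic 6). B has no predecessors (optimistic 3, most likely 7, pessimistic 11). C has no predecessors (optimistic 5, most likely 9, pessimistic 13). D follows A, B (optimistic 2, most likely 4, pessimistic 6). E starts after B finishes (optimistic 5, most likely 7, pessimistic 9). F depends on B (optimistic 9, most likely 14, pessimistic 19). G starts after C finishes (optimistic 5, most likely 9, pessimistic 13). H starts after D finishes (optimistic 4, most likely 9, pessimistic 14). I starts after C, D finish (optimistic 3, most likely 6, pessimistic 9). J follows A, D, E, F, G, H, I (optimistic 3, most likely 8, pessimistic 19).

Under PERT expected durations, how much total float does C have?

3 weeks

te_A = (4 + 4·5 + 6)/6 = 30/6 = 5
te_B = (3 + 4·7 + 11)/6 = 42/6 = 7
te_C = (5 + 4·9 + 13)/6 = 54/6 = 9
te_D = (2 + 4·4 + 6)/6 = 24/6 = 4
te_E = (5 + 4·7 + 9)/6 = 42/6 = 7
te_F = (9 + 4·14 + 19)/6 = 84/6 = 14
te_G = (5 + 4·9 + 13)/6 = 54/6 = 9
te_H = (4 + 4·9 + 14)/6 = 54/6 = 9
te_I = (3 + 4·6 + 9)/6 = 36/6 = 6
te_J = (3 + 4·8 + 19)/6 = 54/6 = 9

Forward pass:
ES_A = 0; EF_A = 5
ES_B = 0; EF_B = 7
ES_C = 0; EF_C = 9
ES_D = max(EF_A=5, EF_B=7) = 7; EF_D = 7+4 = 11
ES_E = 7; EF_E = 7+7 = 14
ES_F = 7; EF_F = 7+14 = 21
ES_G = 9; EF_G = 9+9 = 18
ES_H = 11; EF_H = 11+9 = 20
ES_I = max(EF_C=9, EF_D=11) = 11; EF_I = 11+6 = 17
ES_J = max(EF_A=5, EF_D=11, EF_E=14, EF_F=21, EF_G=18, EF_H=20, EF_I=17) = 21; EF_J = 21+9 = 30
Expected project duration μ = 30 weeks. Critical path: B → F → J.

Backward pass:
LF_J = 30; LS_J = 30−9 = 21
LF_I = LS_J = 21; LS_I = 21−6 = 15
LF_H = LS_J = 21; LS_H = 21−9 = 12
LF_G = LS_J = 21; LS_G = 21−9 = 12
LF_F = LS_J = 21; LS_F = 21−14 = 7
LF_E = LS_J = 21; LS_E = 21−7 = 14
LF_D = min(LS_H=12, LS_I=15, LS_J=21) = 12; LS_D = 12−4 = 8
LF_C = min(LS_G=12, LS_I=15) = 12; LS_C = 12−9 = 3
LF_B = min(LS_D=8, LS_E=14, LS_F=7) = 7; LS_B = 7−7 = 0
LF_A = min(LS_D=8, LS_J=21) = 8; LS_A = 8−5 = 3
Slack_C = LS_C − ES_C = 3 − 0 = 3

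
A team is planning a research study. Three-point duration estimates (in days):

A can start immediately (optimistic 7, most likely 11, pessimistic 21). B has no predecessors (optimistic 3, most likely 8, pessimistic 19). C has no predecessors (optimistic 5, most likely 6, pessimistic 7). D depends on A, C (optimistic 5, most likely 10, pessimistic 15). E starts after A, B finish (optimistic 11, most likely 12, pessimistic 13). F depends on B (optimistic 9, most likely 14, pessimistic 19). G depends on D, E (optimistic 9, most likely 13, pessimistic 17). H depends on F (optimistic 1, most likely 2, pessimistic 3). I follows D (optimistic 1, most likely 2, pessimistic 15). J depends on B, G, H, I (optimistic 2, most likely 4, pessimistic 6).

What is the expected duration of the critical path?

te_A = (7 + 4·11 + 21)/6 = 72/6 = 12
te_B = (3 + 4·8 + 19)/6 = 54/6 = 9
te_C = (5 + 4·6 + 7)/6 = 36/6 = 6
te_D = (5 + 4·10 + 15)/6 = 60/6 = 10
te_E = (11 + 4·12 + 13)/6 = 72/6 = 12
te_F = (9 + 4·14 + 19)/6 = 84/6 = 14
te_G = (9 + 4·13 + 17)/6 = 78/6 = 13
te_H = (1 + 4·2 + 3)/6 = 12/6 = 2
te_I = (1 + 4·2 + 15)/6 = 24/6 = 4
te_J = (2 + 4·4 + 6)/6 = 24/6 = 4

Forward pass:
ES_A = 0; EF_A = 12
ES_B = 0; EF_B = 9
ES_C = 0; EF_C = 6
ES_D = max(EF_A=12, EF_C=6) = 12; EF_D = 12+10 = 22
ES_E = max(EF_A=12, EF_B=9) = 12; EF_E = 12+12 = 24
ES_F = 9; EF_F = 9+14 = 23
ES_G = max(EF_D=22, EF_E=24) = 24; EF_G = 24+13 = 37
ES_H = 23; EF_H = 23+2 = 25
ES_I = 22; EF_I = 22+4 = 26
ES_J = max(EF_B=9, EF_G=37, EF_H=25, EF_I=26) = 37; EF_J = 37+4 = 41
Expected project duration μ = 41 days. Critical path: A → E → G → J.

41 days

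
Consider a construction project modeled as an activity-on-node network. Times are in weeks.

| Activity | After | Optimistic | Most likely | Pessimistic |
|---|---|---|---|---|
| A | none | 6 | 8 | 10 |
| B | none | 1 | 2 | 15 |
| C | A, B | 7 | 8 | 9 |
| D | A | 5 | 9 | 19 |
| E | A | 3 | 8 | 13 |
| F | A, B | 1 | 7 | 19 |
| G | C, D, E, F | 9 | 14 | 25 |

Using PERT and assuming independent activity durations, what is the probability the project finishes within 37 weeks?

te_A = (6 + 4·8 + 10)/6 = 48/6 = 8; σ²_A = ((10−6)/6)² = 0.444
te_B = (1 + 4·2 + 15)/6 = 24/6 = 4; σ²_B = ((15−1)/6)² = 5.444
te_C = (7 + 4·8 + 9)/6 = 48/6 = 8; σ²_C = ((9−7)/6)² = 0.111
te_D = (5 + 4·9 + 19)/6 = 60/6 = 10; σ²_D = ((19−5)/6)² = 5.444
te_E = (3 + 4·8 + 13)/6 = 48/6 = 8; σ²_E = ((13−3)/6)² = 2.778
te_F = (1 + 4·7 + 19)/6 = 48/6 = 8; σ²_F = ((19−1)/6)² = 9.000
te_G = (9 + 4·14 + 25)/6 = 90/6 = 15; σ²_G = ((25−9)/6)² = 7.111

Forward pass:
ES_A = 0; EF_A = 8
ES_B = 0; EF_B = 4
ES_C = max(EF_A=8, EF_B=4) = 8; EF_C = 8+8 = 16
ES_D = 8; EF_D = 8+10 = 18
ES_E = 8; EF_E = 8+8 = 16
ES_F = max(EF_A=8, EF_B=4) = 8; EF_F = 8+8 = 16
ES_G = max(EF_C=16, EF_D=18, EF_E=16, EF_F=16) = 18; EF_G = 18+15 = 33
Expected project duration μ = 33 weeks. Critical path: A → D → G.

Variance along critical path = 0.444 + 5.444 + 7.111 = 13.000; σ = √13.000 = 3.606 weeks.
Z = (37 − 33) / 3.606 = 1.109
P(T ≤ 37) = Φ(1.109) ≈ 0.866

0.866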